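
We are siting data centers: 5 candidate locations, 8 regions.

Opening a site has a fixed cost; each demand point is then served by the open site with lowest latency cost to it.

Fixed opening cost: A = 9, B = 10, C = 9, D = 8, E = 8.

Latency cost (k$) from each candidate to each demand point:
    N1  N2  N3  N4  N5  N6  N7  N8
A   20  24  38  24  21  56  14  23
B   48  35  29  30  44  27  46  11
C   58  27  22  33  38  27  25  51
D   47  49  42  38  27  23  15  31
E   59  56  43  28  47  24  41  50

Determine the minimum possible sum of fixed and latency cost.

Open {A, B}: assign each demand point to its cheapest open site.
  N1→A 20, N2→A 24, N3→B 29, N4→A 24, N5→A 21, N6→B 27, N7→A 14, N8→B 11
  latency cost 170, fixed 19 → total 189.
Compare {A, B, C}: latency cost 163 + fixed 28 = 191.
Compare {A, C}: latency cost 175 + fixed 18 = 193.
Compare {A, B, D}: latency cost 166 + fixed 27 = 193.
All other subsets cost ≥ 191. Minimum total cost: 189.

189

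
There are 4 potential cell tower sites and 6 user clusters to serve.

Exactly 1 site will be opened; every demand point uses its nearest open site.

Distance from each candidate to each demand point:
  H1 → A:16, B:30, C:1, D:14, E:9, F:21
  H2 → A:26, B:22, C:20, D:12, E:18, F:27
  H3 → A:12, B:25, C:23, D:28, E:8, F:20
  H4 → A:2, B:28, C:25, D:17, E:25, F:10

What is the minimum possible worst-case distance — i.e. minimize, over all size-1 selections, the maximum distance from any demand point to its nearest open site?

27

Open {H2}.
  Farthest demand point is F at distance 27 (to H2); all others are ≤ 27.
With {H3} the worst case is 28.
With {H4} the worst case is 28.
No size-1 selection achieves below 27.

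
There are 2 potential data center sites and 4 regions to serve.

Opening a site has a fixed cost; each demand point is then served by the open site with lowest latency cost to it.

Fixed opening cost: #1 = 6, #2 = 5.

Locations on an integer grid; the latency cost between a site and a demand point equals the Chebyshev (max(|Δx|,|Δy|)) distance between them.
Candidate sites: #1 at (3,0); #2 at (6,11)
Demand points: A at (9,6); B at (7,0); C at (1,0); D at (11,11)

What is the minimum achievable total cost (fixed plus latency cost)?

27

Open {#1, #2}: assign each demand point to its cheapest open site.
  A→#2 5, B→#1 4, C→#1 2, D→#2 5
  latency cost 16, fixed 11 → total 27.
Compare {#1}: latency cost 23 + fixed 6 = 29.
Compare {#2}: latency cost 32 + fixed 5 = 37.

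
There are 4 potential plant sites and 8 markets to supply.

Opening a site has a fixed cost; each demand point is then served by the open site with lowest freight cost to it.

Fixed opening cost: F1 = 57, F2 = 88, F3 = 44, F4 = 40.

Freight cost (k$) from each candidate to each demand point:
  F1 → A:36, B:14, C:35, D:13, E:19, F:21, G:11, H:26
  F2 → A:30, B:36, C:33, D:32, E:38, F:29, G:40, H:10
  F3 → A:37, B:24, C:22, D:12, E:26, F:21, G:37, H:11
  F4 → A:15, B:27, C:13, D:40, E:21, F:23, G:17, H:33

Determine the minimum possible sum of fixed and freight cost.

Open {F3, F4}: assign each demand point to its cheapest open site.
  A→F4 15, B→F3 24, C→F4 13, D→F3 12, E→F4 21, F→F3 21, G→F4 17, H→F3 11
  freight cost 134, fixed 84 → total 218.
Compare {F4}: freight cost 189 + fixed 40 = 229.
Compare {F1, F4}: freight cost 132 + fixed 97 = 229.
Compare {F1}: freight cost 175 + fixed 57 = 232.
All other subsets cost ≥ 229. Minimum total cost: 218.

218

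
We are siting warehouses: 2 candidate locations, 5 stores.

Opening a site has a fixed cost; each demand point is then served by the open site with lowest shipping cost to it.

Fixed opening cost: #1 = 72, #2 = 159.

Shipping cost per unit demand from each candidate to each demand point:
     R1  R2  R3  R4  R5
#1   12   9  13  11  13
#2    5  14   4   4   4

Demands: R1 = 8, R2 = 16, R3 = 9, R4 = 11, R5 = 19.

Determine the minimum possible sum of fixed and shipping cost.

Open {#1, #2}: assign each demand point to its cheapest open site.
  R1→#2 8×5=40, R2→#1 16×9=144, R3→#2 9×4=36, R4→#2 11×4=44, R5→#2 19×4=76
  shipping cost 340, fixed 231 → total 571.
Compare {#2}: shipping cost 420 + fixed 159 = 579.
Compare {#1}: shipping cost 725 + fixed 72 = 797.

571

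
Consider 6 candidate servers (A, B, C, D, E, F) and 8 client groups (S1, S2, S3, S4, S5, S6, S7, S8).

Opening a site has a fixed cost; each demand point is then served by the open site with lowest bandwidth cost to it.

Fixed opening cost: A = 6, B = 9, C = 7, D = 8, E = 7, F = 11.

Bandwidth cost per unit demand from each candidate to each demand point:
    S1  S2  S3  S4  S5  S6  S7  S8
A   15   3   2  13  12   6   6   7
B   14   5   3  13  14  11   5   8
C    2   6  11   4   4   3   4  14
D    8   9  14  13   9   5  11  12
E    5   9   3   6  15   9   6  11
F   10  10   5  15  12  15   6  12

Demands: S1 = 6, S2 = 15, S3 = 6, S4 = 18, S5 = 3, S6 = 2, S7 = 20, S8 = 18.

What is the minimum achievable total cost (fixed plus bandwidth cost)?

Open {A, C}: assign each demand point to its cheapest open site.
  S1→C 6×2=12, S2→A 15×3=45, S3→A 6×2=12, S4→C 18×4=72, S5→C 3×4=12, S6→C 2×3=6, S7→C 20×4=80, S8→A 18×7=126
  bandwidth cost 365, fixed 13 → total 378.
Compare {A, C, E}: bandwidth cost 365 + fixed 20 = 385.
Compare {A, C, D}: bandwidth cost 365 + fixed 21 = 386.
Compare {A, B, C}: bandwidth cost 365 + fixed 22 = 387.
All other subsets cost ≥ 385. Minimum total cost: 378.

378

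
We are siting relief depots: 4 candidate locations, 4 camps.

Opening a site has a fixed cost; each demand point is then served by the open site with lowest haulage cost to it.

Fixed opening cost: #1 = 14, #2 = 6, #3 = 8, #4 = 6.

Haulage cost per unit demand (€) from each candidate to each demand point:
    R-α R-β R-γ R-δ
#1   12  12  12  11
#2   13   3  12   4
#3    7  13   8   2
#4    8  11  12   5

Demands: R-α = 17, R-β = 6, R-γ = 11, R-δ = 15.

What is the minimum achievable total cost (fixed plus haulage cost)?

Open {#2, #3}: assign each demand point to its cheapest open site.
  R-α→#3 17×7=119, R-β→#2 6×3=18, R-γ→#3 11×8=88, R-δ→#3 15×2=30
  haulage cost 255, fixed 14 → total 269.
Compare {#2, #3, #4}: haulage cost 255 + fixed 20 = 275.
Compare {#1, #2, #3}: haulage cost 255 + fixed 28 = 283.
Compare {#1, #2, #3, #4}: haulage cost 255 + fixed 34 = 289.
All other subsets cost ≥ 275. Minimum total cost: 269.

269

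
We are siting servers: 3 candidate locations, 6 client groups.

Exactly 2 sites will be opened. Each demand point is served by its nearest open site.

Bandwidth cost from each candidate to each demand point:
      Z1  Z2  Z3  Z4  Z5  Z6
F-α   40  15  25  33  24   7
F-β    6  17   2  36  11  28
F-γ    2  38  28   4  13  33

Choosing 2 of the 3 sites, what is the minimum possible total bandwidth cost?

64

Open {F-β, F-γ}.
  Z1→F-γ 2, Z2→F-β 17, Z3→F-β 2, Z4→F-γ 4, Z5→F-β 11, Z6→F-β 28  ⇒ total 64.
Compare {F-α, F-γ}: total 66.
Compare {F-α, F-β}: total 74.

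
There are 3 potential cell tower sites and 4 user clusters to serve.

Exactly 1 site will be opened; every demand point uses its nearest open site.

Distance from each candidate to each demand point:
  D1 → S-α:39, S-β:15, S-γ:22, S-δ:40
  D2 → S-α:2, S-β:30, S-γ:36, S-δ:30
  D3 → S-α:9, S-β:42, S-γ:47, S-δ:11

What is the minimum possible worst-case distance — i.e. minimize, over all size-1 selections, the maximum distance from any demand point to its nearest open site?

36

Open {D2}.
  Farthest demand point is S-γ at distance 36 (to D2); all others are ≤ 36.
With {D1} the worst case is 40.
With {D3} the worst case is 47.
No size-1 selection achieves below 36.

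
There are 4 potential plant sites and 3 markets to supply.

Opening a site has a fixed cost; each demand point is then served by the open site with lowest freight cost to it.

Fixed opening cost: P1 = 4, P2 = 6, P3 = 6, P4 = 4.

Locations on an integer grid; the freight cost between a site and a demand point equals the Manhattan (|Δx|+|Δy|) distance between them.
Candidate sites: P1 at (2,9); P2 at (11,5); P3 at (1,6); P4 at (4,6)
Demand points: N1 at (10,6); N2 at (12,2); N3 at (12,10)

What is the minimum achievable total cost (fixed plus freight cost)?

18

Open {P2}: assign each demand point to its cheapest open site.
  N1→P2 2, N2→P2 4, N3→P2 6
  freight cost 12, fixed 6 → total 18.
Compare {P1, P2}: freight cost 12 + fixed 10 = 22.
Compare {P2, P4}: freight cost 12 + fixed 10 = 22.
Compare {P2, P3}: freight cost 12 + fixed 12 = 24.
All other subsets cost ≥ 22. Minimum total cost: 18.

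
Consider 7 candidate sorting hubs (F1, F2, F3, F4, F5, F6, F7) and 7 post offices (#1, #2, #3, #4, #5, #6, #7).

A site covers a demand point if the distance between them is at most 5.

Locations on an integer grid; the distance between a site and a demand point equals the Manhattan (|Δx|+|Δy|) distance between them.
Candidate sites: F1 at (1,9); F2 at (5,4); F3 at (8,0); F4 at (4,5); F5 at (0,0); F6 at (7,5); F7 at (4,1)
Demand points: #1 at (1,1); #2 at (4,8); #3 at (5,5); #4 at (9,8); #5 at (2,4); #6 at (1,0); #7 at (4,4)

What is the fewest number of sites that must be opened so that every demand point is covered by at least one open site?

Coverage sets (demand points within 5 of each site):
  F1: {#2}
  F2: {#2, #3, #5, #7}
  F3: {}
  F4: {#2, #3, #5, #7}
  F5: {#1, #6}
  F6: {#3, #4, #7}
  F7: {#1, #3, #5, #6, #7}
No 2 sites suffice: every size-2 union leaves at least one demand point uncovered.
But {F1, F6, F7} covers everything, so the minimum is 3.

3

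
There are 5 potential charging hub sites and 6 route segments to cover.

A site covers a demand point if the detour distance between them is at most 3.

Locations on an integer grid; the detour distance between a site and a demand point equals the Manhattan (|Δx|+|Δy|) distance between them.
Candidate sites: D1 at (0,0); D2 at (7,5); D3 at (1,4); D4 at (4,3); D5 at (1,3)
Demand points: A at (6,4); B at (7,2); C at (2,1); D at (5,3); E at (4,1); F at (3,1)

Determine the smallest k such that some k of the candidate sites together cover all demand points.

3

Coverage sets (demand points within 3 of each site):
  D1: {C}
  D2: {A, B}
  D3: {}
  D4: {A, D, E, F}
  D5: {C}
No 2 sites suffice: every size-2 union leaves at least one demand point uncovered.
But {D1, D2, D4} covers everything, so the minimum is 3.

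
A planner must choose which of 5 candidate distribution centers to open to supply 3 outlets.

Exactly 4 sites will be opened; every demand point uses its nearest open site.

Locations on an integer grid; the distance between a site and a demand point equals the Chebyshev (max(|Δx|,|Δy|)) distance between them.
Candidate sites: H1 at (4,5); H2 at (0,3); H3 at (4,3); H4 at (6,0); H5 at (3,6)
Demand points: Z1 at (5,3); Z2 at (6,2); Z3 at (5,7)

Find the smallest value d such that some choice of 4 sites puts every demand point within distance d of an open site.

2

Open {H1, H2, H3, H4}.
  Farthest demand point is Z2 at distance 2 (to H3); all others are ≤ 2.
With {H1, H2, H3, H5} the worst case is 2.
With {H1, H2, H4, H5} the worst case is 2.
No size-4 selection achieves below 2.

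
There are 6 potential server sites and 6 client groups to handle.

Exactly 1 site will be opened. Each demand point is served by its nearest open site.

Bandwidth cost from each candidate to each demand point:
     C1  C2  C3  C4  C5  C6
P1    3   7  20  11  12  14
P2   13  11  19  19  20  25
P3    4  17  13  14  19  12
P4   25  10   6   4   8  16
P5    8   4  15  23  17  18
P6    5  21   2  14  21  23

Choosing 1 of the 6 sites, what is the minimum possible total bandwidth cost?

67

Open {P1}.
  C1→P1 3, C2→P1 7, C3→P1 20, C4→P1 11, C5→P1 12, C6→P1 14  ⇒ total 67.
Compare {P4}: total 69.
Compare {P3}: total 79.
No size-1 selection does better; minimum is 67.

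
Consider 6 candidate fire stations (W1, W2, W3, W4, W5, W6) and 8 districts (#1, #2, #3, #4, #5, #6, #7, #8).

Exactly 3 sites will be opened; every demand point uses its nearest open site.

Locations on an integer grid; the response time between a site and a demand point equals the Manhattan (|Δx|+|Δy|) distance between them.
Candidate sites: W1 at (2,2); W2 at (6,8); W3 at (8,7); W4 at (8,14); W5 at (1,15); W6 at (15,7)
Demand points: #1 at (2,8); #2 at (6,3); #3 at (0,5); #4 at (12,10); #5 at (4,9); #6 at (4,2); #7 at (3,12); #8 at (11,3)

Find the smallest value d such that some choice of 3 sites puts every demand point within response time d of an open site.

7

Open {W1, W2, W3}.
  Farthest demand point is #4 at response time 7 (to W3); all others are ≤ 7.
With {W1, W3, W4} the worst case is 7.
With {W1, W3, W5} the worst case is 7.
No size-3 selection achieves below 7.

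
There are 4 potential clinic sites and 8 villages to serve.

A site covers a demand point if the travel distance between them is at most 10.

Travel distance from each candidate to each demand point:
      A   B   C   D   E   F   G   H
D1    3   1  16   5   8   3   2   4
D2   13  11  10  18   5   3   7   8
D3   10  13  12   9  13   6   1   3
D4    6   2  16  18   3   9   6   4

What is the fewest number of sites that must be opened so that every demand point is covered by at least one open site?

2

Coverage sets (demand points within 10 of each site):
  D1: {A, B, D, E, F, G, H}
  D2: {C, E, F, G, H}
  D3: {A, D, F, G, H}
  D4: {A, B, E, F, G, H}
No single site covers all 8 demand points.
But {D1, D2} covers everything, so the minimum is 2.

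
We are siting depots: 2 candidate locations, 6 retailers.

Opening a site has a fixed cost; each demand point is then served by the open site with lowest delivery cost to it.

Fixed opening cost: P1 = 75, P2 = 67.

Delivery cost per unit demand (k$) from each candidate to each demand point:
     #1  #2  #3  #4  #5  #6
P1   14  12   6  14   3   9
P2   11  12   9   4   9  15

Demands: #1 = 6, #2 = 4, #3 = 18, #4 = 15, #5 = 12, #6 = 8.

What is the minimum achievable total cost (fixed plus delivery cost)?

Open {P1, P2}: assign each demand point to its cheapest open site.
  #1→P2 6×11=66, #2→P1 4×12=48, #3→P1 18×6=108, #4→P2 15×4=60, #5→P1 12×3=36, #6→P1 8×9=72
  delivery cost 390, fixed 142 → total 532.
Compare {P2}: delivery cost 564 + fixed 67 = 631.
Compare {P1}: delivery cost 558 + fixed 75 = 633.

532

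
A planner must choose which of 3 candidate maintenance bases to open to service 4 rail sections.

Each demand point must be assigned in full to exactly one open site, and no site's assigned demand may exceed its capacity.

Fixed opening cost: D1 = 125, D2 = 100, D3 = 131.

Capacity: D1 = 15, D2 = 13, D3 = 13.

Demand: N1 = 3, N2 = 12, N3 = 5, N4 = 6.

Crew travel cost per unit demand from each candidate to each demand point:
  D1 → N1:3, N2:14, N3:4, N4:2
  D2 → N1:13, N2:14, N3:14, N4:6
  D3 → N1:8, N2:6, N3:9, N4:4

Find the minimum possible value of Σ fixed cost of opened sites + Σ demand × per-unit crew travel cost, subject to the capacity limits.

369

Open {D1, D3}; cheapest assignment that respects the capacities:
  D1 (cap 15, load 14): N1, N3, N4 — cost 3×3 + 5×4 + 6×2 = 41
  D3 (cap 13, load 12): N2 — cost 12×6 = 72
  Shipping 113, fixed 256 → total 369.
  Any other capacity-feasible assignment to {D1, D3} ships for at least 113.
Compare {D1, D2}: its best feasible assignment gives total 434.
Compare {D1, D2, D3}: its best feasible assignment gives total 469.
Every other set of open sites that can feasibly serve all demand totals ≥ 434 even under its best assignment. Minimum: 369.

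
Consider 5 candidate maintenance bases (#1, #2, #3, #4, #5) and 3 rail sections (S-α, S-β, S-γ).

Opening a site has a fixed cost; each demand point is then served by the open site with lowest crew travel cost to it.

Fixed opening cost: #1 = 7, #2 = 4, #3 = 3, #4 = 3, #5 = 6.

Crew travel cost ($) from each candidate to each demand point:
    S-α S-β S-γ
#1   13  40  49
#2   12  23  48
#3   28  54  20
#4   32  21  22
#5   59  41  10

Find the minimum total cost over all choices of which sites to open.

55

Open {#2, #5}: assign each demand point to its cheapest open site.
  S-α→#2 12, S-β→#2 23, S-γ→#5 10
  crew travel cost 45, fixed 10 → total 55.
Compare {#2, #4, #5}: crew travel cost 43 + fixed 13 = 56.
Compare {#2, #3, #5}: crew travel cost 45 + fixed 13 = 58.
Compare {#2, #3, #4, #5}: crew travel cost 43 + fixed 16 = 59.
All other subsets cost ≥ 56. Minimum total cost: 55.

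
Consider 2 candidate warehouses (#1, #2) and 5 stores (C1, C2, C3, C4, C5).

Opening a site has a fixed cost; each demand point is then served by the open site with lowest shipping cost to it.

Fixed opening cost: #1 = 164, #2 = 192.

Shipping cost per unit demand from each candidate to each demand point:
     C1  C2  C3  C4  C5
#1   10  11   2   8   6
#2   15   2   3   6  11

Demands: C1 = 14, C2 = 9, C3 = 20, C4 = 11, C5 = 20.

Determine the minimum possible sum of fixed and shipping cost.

Open {#1}: assign each demand point to its cheapest open site.
  C1→#1 14×10=140, C2→#1 9×11=99, C3→#1 20×2=40, C4→#1 11×8=88, C5→#1 20×6=120
  shipping cost 487, fixed 164 → total 651.
Compare {#1, #2}: shipping cost 384 + fixed 356 = 740.
Compare {#2}: shipping cost 574 + fixed 192 = 766.

651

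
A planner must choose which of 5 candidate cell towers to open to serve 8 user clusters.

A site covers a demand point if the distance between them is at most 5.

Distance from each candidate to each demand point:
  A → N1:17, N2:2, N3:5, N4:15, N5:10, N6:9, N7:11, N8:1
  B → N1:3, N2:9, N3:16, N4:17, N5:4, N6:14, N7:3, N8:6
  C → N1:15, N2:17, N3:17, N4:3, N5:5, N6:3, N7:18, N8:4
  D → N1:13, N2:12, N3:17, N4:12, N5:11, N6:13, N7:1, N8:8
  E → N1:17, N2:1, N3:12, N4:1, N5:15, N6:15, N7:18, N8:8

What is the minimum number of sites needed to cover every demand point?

3

Coverage sets (demand points within 5 of each site):
  A: {N2, N3, N8}
  B: {N1, N5, N7}
  C: {N4, N5, N6, N8}
  D: {N7}
  E: {N2, N4}
No 2 sites suffice: every size-2 union leaves at least one demand point uncovered.
But {A, B, C} covers everything, so the minimum is 3.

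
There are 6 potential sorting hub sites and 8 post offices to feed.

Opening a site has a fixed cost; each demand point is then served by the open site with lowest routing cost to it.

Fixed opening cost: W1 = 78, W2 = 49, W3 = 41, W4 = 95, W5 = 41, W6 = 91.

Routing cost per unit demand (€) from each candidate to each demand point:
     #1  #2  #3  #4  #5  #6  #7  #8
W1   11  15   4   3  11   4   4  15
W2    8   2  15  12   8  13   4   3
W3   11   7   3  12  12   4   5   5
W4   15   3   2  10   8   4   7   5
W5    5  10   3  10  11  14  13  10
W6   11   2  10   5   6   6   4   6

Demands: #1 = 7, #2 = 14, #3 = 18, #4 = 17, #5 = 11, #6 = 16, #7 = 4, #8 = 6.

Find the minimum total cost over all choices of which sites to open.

520

Open {W1, W2}: assign each demand point to its cheapest open site.
  #1→W2 7×8=56, #2→W2 14×2=28, #3→W1 18×4=72, #4→W1 17×3=51, #5→W2 11×8=88, #6→W1 16×4=64, #7→W1 4×4=16, #8→W2 6×3=18
  routing cost 393, fixed 127 → total 520.
Compare {W1, W2, W5}: routing cost 354 + fixed 168 = 522.
Compare {W1, W2, W3}: routing cost 375 + fixed 168 = 543.
Compare {W5, W6}: routing cost 416 + fixed 132 = 548.
All other subsets cost ≥ 522. Minimum total cost: 520.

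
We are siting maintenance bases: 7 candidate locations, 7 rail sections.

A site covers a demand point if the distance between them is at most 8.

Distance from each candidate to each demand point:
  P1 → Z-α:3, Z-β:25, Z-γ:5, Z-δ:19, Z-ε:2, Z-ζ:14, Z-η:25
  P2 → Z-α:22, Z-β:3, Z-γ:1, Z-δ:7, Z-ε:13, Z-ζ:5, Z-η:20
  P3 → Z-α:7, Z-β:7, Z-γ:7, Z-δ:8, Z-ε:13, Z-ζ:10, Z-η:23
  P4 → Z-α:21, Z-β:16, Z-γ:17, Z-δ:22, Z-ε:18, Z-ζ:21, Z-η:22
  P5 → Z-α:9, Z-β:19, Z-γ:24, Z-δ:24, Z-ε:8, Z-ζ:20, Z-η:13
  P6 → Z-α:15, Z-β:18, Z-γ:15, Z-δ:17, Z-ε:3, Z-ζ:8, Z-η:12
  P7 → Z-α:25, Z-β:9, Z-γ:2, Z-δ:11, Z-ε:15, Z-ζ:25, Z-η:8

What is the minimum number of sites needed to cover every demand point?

3

Coverage sets (demand points within 8 of each site):
  P1: {Z-α, Z-γ, Z-ε}
  P2: {Z-β, Z-γ, Z-δ, Z-ζ}
  P3: {Z-α, Z-β, Z-γ, Z-δ}
  P4: {}
  P5: {Z-ε}
  P6: {Z-ε, Z-ζ}
  P7: {Z-γ, Z-η}
No 2 sites suffice: every size-2 union leaves at least one demand point uncovered.
But {P1, P2, P7} covers everything, so the minimum is 3.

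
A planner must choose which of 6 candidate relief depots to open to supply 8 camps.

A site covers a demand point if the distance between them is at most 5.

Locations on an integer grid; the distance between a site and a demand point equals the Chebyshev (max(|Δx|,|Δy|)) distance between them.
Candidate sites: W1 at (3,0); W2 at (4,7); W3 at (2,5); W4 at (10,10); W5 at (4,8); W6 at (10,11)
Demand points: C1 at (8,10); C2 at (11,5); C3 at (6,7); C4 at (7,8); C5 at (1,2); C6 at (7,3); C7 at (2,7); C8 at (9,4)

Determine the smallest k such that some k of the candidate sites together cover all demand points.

2

Coverage sets (demand points within 5 of each site):
  W1: {C5, C6}
  W2: {C1, C3, C4, C5, C6, C7, C8}
  W3: {C3, C4, C5, C6, C7}
  W4: {C1, C2, C3, C4}
  W5: {C1, C3, C4, C6, C7, C8}
  W6: {C1, C3, C4}
No single site covers all 8 demand points.
But {W2, W4} covers everything, so the minimum is 2.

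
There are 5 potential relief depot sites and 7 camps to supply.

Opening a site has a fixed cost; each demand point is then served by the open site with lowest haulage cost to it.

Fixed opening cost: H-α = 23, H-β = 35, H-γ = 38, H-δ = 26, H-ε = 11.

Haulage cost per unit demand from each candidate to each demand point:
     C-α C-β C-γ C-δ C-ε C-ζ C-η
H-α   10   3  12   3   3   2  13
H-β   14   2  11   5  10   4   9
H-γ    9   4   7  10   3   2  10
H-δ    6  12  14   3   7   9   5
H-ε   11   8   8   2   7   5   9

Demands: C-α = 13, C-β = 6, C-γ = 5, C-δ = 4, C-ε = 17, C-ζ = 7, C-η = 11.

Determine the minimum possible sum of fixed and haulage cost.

Open {H-α, H-δ, H-ε}: assign each demand point to its cheapest open site.
  C-α→H-δ 13×6=78, C-β→H-α 6×3=18, C-γ→H-ε 5×8=40, C-δ→H-ε 4×2=8, C-ε→H-α 17×3=51, C-ζ→H-α 7×2=14, C-η→H-δ 11×5=55
  haulage cost 264, fixed 60 → total 324.
Compare {H-γ, H-δ}: haulage cost 269 + fixed 64 = 333.
Compare {H-α, H-δ}: haulage cost 288 + fixed 49 = 337.
Compare {H-γ, H-δ, H-ε}: haulage cost 265 + fixed 75 = 340.
All other subsets cost ≥ 333. Minimum total cost: 324.

324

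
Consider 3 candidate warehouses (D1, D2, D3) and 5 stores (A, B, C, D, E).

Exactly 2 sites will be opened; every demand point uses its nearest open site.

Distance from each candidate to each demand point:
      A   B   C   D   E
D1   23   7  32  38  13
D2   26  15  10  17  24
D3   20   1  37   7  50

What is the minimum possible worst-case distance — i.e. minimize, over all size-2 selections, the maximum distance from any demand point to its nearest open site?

23

Open {D1, D2}.
  Farthest demand point is A at distance 23 (to D1); all others are ≤ 23.
With {D2, D3} the worst case is 24.
With {D1, D3} the worst case is 32.
No size-2 selection achieves below 23.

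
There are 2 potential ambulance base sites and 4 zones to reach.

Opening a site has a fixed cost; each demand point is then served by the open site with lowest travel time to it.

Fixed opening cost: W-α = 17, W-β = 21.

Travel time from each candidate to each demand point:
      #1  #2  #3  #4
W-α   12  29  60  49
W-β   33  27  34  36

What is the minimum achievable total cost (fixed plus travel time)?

Open {W-α, W-β}: assign each demand point to its cheapest open site.
  #1→W-α 12, #2→W-β 27, #3→W-β 34, #4→W-β 36
  travel time 109, fixed 38 → total 147.
Compare {W-β}: travel time 130 + fixed 21 = 151.
Compare {W-α}: travel time 150 + fixed 17 = 167.

147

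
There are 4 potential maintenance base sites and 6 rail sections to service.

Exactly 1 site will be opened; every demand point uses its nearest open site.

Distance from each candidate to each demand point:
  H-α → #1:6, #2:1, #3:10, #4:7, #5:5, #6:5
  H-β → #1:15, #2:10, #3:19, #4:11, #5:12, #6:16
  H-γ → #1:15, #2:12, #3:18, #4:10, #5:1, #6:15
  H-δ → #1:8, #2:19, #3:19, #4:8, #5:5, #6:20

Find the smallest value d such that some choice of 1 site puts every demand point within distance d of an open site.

Open {H-α}.
  Farthest demand point is #3 at distance 10 (to H-α); all others are ≤ 10.
With {H-γ} the worst case is 18.
With {H-β} the worst case is 19.
No size-1 selection achieves below 10.

10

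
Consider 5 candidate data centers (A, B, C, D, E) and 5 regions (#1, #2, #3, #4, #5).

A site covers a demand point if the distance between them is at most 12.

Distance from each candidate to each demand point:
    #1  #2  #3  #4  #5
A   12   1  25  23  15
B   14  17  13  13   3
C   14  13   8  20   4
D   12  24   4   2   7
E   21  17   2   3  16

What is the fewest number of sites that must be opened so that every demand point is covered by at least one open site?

Coverage sets (demand points within 12 of each site):
  A: {#1, #2}
  B: {#5}
  C: {#3, #5}
  D: {#1, #3, #4, #5}
  E: {#3, #4}
No single site covers all 5 demand points.
But {A, D} covers everything, so the minimum is 2.

2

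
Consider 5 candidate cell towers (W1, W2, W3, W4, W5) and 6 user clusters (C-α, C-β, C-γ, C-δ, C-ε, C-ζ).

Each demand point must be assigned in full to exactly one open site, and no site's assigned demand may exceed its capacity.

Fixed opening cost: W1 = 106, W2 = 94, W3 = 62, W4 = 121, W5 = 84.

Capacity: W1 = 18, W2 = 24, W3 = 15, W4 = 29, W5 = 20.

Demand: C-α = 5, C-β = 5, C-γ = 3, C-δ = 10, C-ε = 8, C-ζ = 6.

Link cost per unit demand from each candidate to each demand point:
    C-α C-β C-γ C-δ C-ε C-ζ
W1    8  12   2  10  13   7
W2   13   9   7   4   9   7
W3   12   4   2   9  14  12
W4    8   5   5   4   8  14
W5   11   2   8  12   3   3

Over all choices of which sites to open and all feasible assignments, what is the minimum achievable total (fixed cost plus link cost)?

Open {W4, W5}; cheapest assignment that respects the capacities:
  W4 (cap 29, load 18): C-α, C-γ, C-δ — cost 5×8 + 3×5 + 10×4 = 95
  W5 (cap 20, load 19): C-β, C-ε, C-ζ — cost 5×2 + 8×3 + 6×3 = 52
  Shipping 147, fixed 205 → total 352.
  Any other capacity-feasible assignment to {W4, W5} ships for at least 147.
Compare {W2, W5}: its best feasible assignment gives total 356.
Compare {W1, W5}: its best feasible assignment gives total 388.
Every other set of open sites that can feasibly serve all demand totals ≥ 356 even under its best assignment. Minimum: 352.

352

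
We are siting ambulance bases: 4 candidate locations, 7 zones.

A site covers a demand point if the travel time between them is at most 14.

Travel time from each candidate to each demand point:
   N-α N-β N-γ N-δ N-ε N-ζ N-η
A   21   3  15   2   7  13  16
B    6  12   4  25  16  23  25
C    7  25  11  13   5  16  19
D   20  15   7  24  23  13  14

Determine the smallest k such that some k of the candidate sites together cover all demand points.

3

Coverage sets (demand points within 14 of each site):
  A: {N-β, N-δ, N-ε, N-ζ}
  B: {N-α, N-β, N-γ}
  C: {N-α, N-γ, N-δ, N-ε}
  D: {N-γ, N-ζ, N-η}
No 2 sites suffice: every size-2 union leaves at least one demand point uncovered.
But {A, B, D} covers everything, so the minimum is 3.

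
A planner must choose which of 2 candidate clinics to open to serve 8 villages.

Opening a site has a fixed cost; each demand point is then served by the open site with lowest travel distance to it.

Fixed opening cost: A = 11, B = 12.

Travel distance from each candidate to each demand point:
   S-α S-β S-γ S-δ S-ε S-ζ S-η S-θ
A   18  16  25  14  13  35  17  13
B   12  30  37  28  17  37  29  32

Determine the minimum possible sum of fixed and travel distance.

Open {A}: assign each demand point to its cheapest open site.
  S-α→A 18, S-β→A 16, S-γ→A 25, S-δ→A 14, S-ε→A 13, S-ζ→A 35, S-η→A 17, S-θ→A 13
  travel distance 151, fixed 11 → total 162.
Compare {A, B}: travel distance 145 + fixed 23 = 168.
Compare {B}: travel distance 222 + fixed 12 = 234.

162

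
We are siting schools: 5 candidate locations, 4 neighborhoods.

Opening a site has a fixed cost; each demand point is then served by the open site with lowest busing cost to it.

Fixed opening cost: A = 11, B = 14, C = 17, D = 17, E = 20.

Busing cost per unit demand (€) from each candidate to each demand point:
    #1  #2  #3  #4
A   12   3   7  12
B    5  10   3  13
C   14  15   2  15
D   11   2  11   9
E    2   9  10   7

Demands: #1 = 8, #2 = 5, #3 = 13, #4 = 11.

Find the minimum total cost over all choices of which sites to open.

Open {A, C, E}: assign each demand point to its cheapest open site.
  #1→E 8×2=16, #2→A 5×3=15, #3→C 13×2=26, #4→E 11×7=77
  busing cost 134, fixed 48 → total 182.
Compare {C, D, E}: busing cost 129 + fixed 54 = 183.
Compare {A, B, E}: busing cost 147 + fixed 45 = 192.
Compare {B, D, E}: busing cost 142 + fixed 51 = 193.
All other subsets cost ≥ 183. Minimum total cost: 182.

182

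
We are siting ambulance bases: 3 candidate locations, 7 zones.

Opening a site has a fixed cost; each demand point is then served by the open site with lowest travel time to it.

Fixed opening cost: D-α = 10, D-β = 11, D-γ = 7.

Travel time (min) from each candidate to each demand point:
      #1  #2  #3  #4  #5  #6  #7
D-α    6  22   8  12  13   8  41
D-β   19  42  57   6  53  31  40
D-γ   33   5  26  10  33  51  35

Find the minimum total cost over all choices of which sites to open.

102

Open {D-α, D-γ}: assign each demand point to its cheapest open site.
  #1→D-α 6, #2→D-γ 5, #3→D-α 8, #4→D-γ 10, #5→D-α 13, #6→D-α 8, #7→D-γ 35
  travel time 85, fixed 17 → total 102.
Compare {D-α, D-β, D-γ}: travel time 81 + fixed 28 = 109.
Compare {D-α}: travel time 110 + fixed 10 = 120.
Compare {D-α, D-β}: travel time 103 + fixed 21 = 124.
All other subsets cost ≥ 109. Minimum total cost: 102.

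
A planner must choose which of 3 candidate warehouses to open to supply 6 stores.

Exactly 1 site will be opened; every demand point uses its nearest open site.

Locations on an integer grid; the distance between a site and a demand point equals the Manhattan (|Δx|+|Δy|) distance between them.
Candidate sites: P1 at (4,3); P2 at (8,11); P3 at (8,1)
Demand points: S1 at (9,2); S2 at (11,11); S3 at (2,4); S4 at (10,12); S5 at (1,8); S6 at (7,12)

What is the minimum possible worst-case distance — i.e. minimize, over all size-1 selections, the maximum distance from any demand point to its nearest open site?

13

Open {P2}.
  Farthest demand point is S3 at distance 13 (to P2); all others are ≤ 13.
With {P3} the worst case is 14.
With {P1} the worst case is 15.
No size-1 selection achieves below 13.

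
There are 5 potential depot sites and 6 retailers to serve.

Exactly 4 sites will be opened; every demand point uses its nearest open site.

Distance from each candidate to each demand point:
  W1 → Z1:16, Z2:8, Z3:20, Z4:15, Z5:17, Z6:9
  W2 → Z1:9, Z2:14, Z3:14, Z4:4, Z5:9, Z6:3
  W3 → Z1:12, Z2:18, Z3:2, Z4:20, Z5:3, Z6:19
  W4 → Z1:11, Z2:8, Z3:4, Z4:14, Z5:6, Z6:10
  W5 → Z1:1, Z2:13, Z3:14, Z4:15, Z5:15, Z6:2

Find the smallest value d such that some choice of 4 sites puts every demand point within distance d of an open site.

8

Open {W1, W2, W3, W5}.
  Farthest demand point is Z2 at distance 8 (to W1); all others are ≤ 8.
With {W1, W2, W4, W5} the worst case is 8.
With {W2, W3, W4, W5} the worst case is 8.
No size-4 selection achieves below 8.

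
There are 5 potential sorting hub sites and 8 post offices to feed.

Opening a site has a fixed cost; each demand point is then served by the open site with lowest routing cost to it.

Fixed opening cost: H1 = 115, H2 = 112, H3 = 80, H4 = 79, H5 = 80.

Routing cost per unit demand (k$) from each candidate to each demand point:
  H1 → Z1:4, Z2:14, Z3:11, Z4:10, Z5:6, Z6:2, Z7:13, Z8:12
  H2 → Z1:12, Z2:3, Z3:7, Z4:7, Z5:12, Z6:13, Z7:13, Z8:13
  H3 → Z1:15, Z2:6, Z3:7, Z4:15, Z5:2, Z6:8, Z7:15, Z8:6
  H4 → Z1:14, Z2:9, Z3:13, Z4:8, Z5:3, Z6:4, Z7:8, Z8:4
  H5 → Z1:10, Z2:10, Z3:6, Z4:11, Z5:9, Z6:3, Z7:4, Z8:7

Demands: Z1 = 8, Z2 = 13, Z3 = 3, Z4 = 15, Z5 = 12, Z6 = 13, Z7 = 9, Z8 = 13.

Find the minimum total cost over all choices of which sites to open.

Open {H4, H5}: assign each demand point to its cheapest open site.
  Z1→H5 8×10=80, Z2→H4 13×9=117, Z3→H5 3×6=18, Z4→H4 15×8=120, Z5→H4 12×3=36, Z6→H5 13×3=39, Z7→H5 9×4=36, Z8→H4 13×4=52
  routing cost 498, fixed 159 → total 657.
Compare {H2, H4}: routing cost 473 + fixed 191 = 664.
Compare {H2, H4, H5}: routing cost 405 + fixed 271 = 676.
Compare {H3, H5}: routing cost 518 + fixed 160 = 678.
All other subsets cost ≥ 664. Minimum total cost: 657.

657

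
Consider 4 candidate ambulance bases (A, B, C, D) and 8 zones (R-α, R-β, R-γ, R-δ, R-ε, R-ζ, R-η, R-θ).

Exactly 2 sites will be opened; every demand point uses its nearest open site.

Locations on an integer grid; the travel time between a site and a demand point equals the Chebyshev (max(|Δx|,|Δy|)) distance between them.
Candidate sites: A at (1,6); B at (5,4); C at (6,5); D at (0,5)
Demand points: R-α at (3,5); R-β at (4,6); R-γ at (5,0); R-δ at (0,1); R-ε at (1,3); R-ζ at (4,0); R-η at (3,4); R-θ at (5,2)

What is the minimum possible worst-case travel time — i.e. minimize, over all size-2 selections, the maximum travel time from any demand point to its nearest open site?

4

Open {B, D}.
  Farthest demand point is R-γ at travel time 4 (to B); all others are ≤ 4.
With {A, B} the worst case is 5.
With {A, C} the worst case is 5.
No size-2 selection achieves below 4.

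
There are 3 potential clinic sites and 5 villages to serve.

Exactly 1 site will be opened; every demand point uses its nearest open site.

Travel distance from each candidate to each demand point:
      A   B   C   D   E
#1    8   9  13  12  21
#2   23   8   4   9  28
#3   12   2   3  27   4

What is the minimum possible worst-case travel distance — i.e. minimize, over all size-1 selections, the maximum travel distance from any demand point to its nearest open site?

21

Open {#1}.
  Farthest demand point is E at travel distance 21 (to #1); all others are ≤ 21.
With {#3} the worst case is 27.
With {#2} the worst case is 28.
No size-1 selection achieves below 21.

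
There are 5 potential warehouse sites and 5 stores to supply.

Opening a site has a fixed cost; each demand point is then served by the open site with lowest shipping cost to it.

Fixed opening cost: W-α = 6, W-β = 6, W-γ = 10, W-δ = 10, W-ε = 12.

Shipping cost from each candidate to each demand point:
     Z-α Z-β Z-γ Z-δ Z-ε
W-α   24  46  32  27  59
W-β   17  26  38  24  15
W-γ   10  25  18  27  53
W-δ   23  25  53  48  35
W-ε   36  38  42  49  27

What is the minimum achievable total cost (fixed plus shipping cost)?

108

Open {W-β, W-γ}: assign each demand point to its cheapest open site.
  Z-α→W-γ 10, Z-β→W-γ 25, Z-γ→W-γ 18, Z-δ→W-β 24, Z-ε→W-β 15
  shipping cost 92, fixed 16 → total 108.
Compare {W-α, W-β, W-γ}: shipping cost 92 + fixed 22 = 114.
Compare {W-β, W-γ, W-δ}: shipping cost 92 + fixed 26 = 118.
Compare {W-β, W-γ, W-ε}: shipping cost 92 + fixed 28 = 120.
All other subsets cost ≥ 114. Minimum total cost: 108.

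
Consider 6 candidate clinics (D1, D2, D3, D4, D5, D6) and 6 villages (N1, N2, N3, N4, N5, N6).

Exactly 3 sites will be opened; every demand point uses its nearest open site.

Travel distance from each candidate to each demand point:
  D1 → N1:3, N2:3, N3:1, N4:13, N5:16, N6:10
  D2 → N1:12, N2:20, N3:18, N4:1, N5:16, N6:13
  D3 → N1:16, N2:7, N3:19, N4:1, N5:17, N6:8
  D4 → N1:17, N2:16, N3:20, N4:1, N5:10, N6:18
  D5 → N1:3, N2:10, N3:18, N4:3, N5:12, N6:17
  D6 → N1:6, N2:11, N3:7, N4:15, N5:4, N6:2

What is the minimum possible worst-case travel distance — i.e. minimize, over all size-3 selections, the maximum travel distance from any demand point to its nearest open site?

Open {D1, D2, D6}.
  Farthest demand point is N5 at travel distance 4 (to D6); all others are ≤ 4.
With {D1, D3, D6} the worst case is 4.
With {D1, D4, D6} the worst case is 4.
No size-3 selection achieves below 4.

4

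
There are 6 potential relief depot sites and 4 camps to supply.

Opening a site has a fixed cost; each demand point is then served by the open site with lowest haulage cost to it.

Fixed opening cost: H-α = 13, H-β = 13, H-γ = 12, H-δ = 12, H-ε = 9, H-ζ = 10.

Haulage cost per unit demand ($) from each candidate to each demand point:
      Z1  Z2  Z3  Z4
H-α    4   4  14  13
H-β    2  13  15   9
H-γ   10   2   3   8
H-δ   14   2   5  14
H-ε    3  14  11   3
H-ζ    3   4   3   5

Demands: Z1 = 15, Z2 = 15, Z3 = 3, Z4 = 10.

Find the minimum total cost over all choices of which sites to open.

Open {H-β, H-γ, H-ε}: assign each demand point to its cheapest open site.
  Z1→H-β 15×2=30, Z2→H-γ 15×2=30, Z3→H-γ 3×3=9, Z4→H-ε 10×3=30
  haulage cost 99, fixed 34 → total 133.
Compare {H-γ, H-ε}: haulage cost 114 + fixed 21 = 135.
Compare {H-β, H-δ, H-ε}: haulage cost 105 + fixed 34 = 139.
Compare {H-δ, H-ε}: haulage cost 120 + fixed 21 = 141.
All other subsets cost ≥ 135. Minimum total cost: 133.

133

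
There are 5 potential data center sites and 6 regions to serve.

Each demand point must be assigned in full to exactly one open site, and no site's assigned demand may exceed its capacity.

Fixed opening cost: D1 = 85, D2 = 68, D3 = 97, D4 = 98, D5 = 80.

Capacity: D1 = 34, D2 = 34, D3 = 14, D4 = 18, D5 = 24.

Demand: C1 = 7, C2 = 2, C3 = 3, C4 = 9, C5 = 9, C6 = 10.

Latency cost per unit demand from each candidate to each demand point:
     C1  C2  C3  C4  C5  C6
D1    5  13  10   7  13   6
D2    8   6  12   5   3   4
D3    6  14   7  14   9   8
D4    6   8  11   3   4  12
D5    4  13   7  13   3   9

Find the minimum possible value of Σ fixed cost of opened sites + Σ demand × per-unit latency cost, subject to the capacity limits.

Open {D2, D5}; cheapest assignment that respects the capacities:
  D2 (cap 34, load 30): C2, C4, C5, C6 — cost 2×6 + 9×5 + 9×3 + 10×4 = 124
  D5 (cap 24, load 10): C1, C3 — cost 7×4 + 3×7 = 49
  Shipping 173, fixed 148 → total 321.
  Any other capacity-feasible assignment to {D2, D5} ships for at least 173.
Compare {D1, D2}: its best feasible assignment gives total 342.
Compare {D2, D4}: its best feasible assignment gives total 350.
Every other set of open sites that can feasibly serve all demand totals ≥ 342 even under its best assignment. Minimum: 321.

321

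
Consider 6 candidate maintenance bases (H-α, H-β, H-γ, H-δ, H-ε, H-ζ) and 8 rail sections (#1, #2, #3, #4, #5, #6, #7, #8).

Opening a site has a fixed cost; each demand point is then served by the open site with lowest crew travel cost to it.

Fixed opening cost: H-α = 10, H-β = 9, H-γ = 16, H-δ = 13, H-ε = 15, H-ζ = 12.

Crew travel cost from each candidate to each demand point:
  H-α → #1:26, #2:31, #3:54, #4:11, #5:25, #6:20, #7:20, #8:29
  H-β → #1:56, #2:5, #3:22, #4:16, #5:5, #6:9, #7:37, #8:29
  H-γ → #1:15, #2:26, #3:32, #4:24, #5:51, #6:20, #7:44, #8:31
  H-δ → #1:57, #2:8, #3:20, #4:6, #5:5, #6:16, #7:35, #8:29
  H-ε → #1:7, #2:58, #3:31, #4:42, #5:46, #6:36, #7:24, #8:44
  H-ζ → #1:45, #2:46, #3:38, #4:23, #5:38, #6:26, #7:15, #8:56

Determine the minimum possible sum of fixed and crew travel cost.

Open {H-β, H-ε}: assign each demand point to its cheapest open site.
  #1→H-ε 7, #2→H-β 5, #3→H-β 22, #4→H-β 16, #5→H-β 5, #6→H-β 9, #7→H-ε 24, #8→H-β 29
  crew travel cost 117, fixed 24 → total 141.
Compare {H-α, H-β, H-ε}: crew travel cost 108 + fixed 34 = 142.
Compare {H-β, H-δ, H-ε}: crew travel cost 105 + fixed 37 = 142.
Compare {H-δ, H-ε}: crew travel cost 115 + fixed 28 = 143.
All other subsets cost ≥ 142. Minimum total cost: 141.

141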